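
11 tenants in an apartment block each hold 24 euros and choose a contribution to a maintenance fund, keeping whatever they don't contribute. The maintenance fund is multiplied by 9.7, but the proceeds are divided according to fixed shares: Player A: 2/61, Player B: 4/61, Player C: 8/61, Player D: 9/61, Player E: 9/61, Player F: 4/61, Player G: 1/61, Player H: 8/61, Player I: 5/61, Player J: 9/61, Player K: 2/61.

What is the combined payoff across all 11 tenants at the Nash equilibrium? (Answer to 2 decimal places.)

Each unit j contributes comes back to j as 9.7 × (j's share), so j prefers to contribute only if that share exceeds 1/9.7 = 0.1031; otherwise keeping the unit dominates.
The shares above 0.1031 belong to Player C, Player D, Player E, Player H and Player J, contributing 24 each; the remaining 6 contribute 0. Total contributed: 120.
The maintenance fund pays out 9.7 × 120 = 1164.00 in total (split across the unequal shares, but the aggregate is all that matters for the group sum).
The 6 free-riders keep 24 each, adding 144. Group total = 144 + 1164.00 = 1308.00.

1308.00 euros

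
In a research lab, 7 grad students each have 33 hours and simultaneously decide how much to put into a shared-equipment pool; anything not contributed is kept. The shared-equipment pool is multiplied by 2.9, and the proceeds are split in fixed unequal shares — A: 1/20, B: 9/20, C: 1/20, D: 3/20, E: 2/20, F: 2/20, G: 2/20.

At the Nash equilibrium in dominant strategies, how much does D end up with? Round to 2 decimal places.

47.36 hours

For player j, contributing a unit is worthwhile iff 2.9 × (j's share) ≥ 1, i.e. iff j's share is at least 0.3448.
Only B (9/20) clears that bar, contributing 33; the remaining 6 contribute 0. Total contributed: 33.
D keeps 33 and receives 2.9 × 33 × 3/20 = 14.36 from the shared-equipment pool, for a payoff of 47.36.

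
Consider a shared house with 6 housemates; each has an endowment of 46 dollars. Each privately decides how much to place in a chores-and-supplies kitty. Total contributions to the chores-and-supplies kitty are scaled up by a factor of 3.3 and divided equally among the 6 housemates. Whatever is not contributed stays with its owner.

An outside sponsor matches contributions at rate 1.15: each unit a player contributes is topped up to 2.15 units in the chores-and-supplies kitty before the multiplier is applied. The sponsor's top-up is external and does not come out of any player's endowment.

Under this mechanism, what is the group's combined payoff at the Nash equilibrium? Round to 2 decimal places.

1958.22 dollars

Under the mechanism each unit contributed yields 3.3 × 2.15 / 6 = 1.1825 back to its contributor per unit of net cost, which exceeds 1, making full contribution the dominant choice for everyone.
At the Nash equilibrium everyone contributes 46. Group total payoff = 3.3 × 2.15 × 276 = 1958.22.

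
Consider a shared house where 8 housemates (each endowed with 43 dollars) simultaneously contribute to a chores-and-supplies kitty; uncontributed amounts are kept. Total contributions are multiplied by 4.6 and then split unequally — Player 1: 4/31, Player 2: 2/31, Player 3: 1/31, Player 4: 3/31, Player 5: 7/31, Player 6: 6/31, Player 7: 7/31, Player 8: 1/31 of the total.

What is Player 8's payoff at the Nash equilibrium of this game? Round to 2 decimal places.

55.76 dollars

For player j, contributing a unit is worthwhile iff 4.6 × (j's share) ≥ 1, i.e. iff j's share is at least 0.2174.
The shares above 0.2174 belong to Player 5 and Player 7, contributing 43 each; the remaining 6 contribute 0. Total contributed: 86.
Player 8 keeps 43 and receives 4.6 × 86 × 1/31 = 12.76 from the chores-and-supplies kitty, for a payoff of 55.76.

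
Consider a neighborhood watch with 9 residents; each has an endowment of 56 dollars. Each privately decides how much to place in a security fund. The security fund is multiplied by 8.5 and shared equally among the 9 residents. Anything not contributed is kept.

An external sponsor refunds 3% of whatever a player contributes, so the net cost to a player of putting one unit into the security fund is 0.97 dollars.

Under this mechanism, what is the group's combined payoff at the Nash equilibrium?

Even with the mechanism, each unit contributed returns only (8.5/9) / 0.97 = 0.9737 per unit of net cost, so contributing nothing is still dominant.
At the Nash equilibrium no one contributes; group total payoff = 9 × 56 = 504.

504.00 dollars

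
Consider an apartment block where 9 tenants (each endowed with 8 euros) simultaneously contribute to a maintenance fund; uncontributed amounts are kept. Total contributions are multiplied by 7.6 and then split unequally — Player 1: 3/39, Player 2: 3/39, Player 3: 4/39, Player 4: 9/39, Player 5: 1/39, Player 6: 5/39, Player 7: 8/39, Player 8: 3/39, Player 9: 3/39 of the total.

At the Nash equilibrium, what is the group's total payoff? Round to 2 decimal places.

For player j, contributing a unit is worthwhile iff 7.6 × (j's share) ≥ 1, i.e. iff j's share is at least 0.1316.
Player 4 and Player 7 are above the threshold, contributing 8 each; the remaining 7 contribute 0. Total contributed: 16.
The maintenance fund pays out 7.6 × 16 = 121.60 in total (split across the unequal shares, but the aggregate is all that matters for the group sum).
The 7 free-riders keep 8 each, adding 56. Group total = 56 + 121.60 = 177.60.

177.60 euros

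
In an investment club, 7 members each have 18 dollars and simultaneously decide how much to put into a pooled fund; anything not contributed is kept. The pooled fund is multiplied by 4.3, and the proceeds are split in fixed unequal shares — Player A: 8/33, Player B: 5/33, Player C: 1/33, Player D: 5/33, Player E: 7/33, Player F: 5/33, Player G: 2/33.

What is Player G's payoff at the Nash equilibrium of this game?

22.69 dollars

Each unit j contributes comes back to j as 4.3 × (j's share), so j prefers to contribute only if that share exceeds 1/4.3 = 0.2326; otherwise keeping the unit dominates.
Player A alone (share 8/33) is above the threshold, contributing 18; the remaining 6 contribute 0. Total contributed: 18.
Player G keeps 18 and receives 4.3 × 18 × 2/33 = 4.69 from the pooled fund, for a payoff of 22.69.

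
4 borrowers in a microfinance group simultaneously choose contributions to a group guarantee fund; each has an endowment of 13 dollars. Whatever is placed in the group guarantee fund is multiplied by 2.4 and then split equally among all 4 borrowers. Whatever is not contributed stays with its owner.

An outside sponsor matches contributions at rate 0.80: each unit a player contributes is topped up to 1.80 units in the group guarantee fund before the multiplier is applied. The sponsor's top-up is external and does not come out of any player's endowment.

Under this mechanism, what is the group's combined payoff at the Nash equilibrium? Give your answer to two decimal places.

The effective private return per unit is now 2.4 × 1.80 / 4 = 1.0800 > 1, so every player's dominant strategy flips to full contribution.
So the Nash equilibrium is full contribution by all 4; the group earns 2.4 × 1.80 × 52 = 224.64.

224.64 dollars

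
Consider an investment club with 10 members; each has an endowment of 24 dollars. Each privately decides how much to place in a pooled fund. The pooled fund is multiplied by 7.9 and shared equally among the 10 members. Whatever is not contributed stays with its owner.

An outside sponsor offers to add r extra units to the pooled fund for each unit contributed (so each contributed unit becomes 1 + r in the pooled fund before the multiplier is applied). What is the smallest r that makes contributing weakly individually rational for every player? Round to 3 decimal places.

With matching at rate r, one contributed unit becomes (1 + r) in the pooled fund and returns 7.9 × (1 + r) / 10 to the contributor.
Setting this equal to 1: 1 + r = 10/7.9 = 1.2658.
So the minimum matching rate is r = 1.2658 − 1 = 0.266.

0.266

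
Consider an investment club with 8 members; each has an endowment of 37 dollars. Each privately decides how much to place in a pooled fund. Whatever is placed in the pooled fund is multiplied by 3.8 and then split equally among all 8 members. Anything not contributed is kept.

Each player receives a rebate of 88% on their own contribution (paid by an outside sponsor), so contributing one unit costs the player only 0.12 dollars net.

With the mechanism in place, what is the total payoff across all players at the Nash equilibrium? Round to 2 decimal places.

1385.28 dollars

The effective private return per unit is now (3.8/8) / 0.12 = 3.9583 > 1, so every player's dominant strategy flips to full contribution.
At the Nash equilibrium everyone contributes 37. Group total payoff = 8 × (37 × 0.88 + 3.8 × 37) = 1385.28.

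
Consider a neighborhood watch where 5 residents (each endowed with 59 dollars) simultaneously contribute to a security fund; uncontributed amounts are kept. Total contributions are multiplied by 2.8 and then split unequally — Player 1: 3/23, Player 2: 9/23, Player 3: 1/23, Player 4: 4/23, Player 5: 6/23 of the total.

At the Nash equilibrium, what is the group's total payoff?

401.20 dollars

For player j, contributing a unit is worthwhile iff 2.8 × (j's share) ≥ 1, i.e. iff j's share is at least 0.3571.
Player 2 alone (share 9/23) is above the threshold, contributing 59; the remaining 4 contribute 0. Total contributed: 59.
The security fund pays out 2.8 × 59 = 165.20 in total (split across the unequal shares, but the aggregate is all that matters for the group sum).
The 4 free-riders keep 59 each, adding 236. Group total = 236 + 165.20 = 401.20.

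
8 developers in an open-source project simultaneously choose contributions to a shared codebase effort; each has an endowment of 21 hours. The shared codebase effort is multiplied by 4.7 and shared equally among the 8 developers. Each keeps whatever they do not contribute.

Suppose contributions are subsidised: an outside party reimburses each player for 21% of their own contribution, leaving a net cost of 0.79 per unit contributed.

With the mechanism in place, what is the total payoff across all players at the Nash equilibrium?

The effective private return is (4.7/8) / 0.79 = 0.7437, which is still under 1, so the mechanism doesn't change anyone's dominant strategy: zero contribution.
Everyone keeps their endowment and the group total is 8 × 21 = 168.

168.00 hours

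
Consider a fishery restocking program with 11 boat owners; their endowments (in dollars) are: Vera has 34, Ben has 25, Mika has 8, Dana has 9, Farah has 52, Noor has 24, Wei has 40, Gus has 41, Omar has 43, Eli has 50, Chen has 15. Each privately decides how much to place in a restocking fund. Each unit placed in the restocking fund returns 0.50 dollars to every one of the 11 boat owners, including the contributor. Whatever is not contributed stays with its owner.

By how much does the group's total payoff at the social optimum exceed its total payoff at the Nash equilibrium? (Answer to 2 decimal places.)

1534.50 dollars

The private return per contributed unit is 0.50 < 1 for everyone, so the Nash equilibrium is zero contribution and the group total is Σ E_j = 34 + 25 + 8 + 9 + 52 + 24 + 40 + 41 + 43 + 50 + 15 = 341.
Each contributed unit returns 5.500 to the group, so the social optimum is full contribution by everyone: group total = 5.500 × 341 = 1875.50.
Efficiency loss = (5.500 − 1) × 341 = 1534.50.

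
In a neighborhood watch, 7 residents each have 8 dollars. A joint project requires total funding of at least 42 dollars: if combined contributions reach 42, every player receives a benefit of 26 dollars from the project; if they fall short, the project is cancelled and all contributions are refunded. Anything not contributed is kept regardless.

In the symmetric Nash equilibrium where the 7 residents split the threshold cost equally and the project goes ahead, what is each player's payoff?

28 dollars

Equal share of the threshold: 42/7 = 6.
At this profile no one gains by cutting their contribution: any cut drops the total below 42, the project is cancelled, contributions are refunded, and the deviator ends with 8, which is less than 8 − 6 + 26 = 28. Contributing more than 6 just wastes the excess. So contributing exactly 6 is a best response.
Each player's payoff: 8 − 6 + 26 = 28.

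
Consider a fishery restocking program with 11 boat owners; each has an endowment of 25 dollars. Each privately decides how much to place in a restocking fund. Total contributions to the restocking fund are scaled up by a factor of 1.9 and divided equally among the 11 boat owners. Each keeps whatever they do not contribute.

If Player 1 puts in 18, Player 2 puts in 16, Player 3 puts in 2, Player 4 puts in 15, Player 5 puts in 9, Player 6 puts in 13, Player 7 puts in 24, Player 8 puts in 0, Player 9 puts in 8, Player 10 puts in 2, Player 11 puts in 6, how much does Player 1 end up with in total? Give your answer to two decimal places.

Total contributed: 18 + 16 + 2 + 15 + 9 + 13 + 24 + 0 + 8 + 2 + 6 = 113.
Each receives 1.9 × 113 / 11 = 19.52 from the restocking fund.
Player 1 keeps 25 − 18 = 7, so Player 1's payoff is 7 + 19.52 = 26.52.

26.52 dollars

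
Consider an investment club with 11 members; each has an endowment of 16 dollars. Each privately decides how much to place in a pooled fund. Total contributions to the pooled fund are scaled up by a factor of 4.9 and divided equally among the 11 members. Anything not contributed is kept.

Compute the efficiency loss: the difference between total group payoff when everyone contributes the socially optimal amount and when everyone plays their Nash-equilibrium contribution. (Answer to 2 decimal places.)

Each contributed unit returns 4.9/11 = 0.4455 to its contributor — below 1 — so contributing 0 is dominant for every player. At the Nash equilibrium everyone keeps their 16, and the group total is 11 × 16 = 176.
Each contributed unit returns 4.900 to the group as a whole (0.4455 to each of 11 players), which exceeds 1, so the social optimum is full contribution: group total = 4.900 × 176 = 862.40.
Efficiency loss = 862.40 − 176 = 686.40.

686.40 dollars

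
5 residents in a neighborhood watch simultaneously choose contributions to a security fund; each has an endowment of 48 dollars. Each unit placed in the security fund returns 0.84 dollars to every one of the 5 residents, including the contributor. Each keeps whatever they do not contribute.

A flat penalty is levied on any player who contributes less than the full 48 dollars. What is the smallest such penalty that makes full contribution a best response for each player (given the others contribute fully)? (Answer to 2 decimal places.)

Given the others contribute fully, the best deviation is to contribute 0 (any partial contribution still incurs the fine and gives up units whose private return 0.84 is below 1).
Deviating from 48 to 0 saves 48 dollars but forfeits the deviator's share of the drop in the security fund: 0.84 × 48 = 40.32.
So the deviation gain is 48 − 40.32 = 7.68, and the fine must be at least 7.68 dollars to wipe it out.

7.68 dollars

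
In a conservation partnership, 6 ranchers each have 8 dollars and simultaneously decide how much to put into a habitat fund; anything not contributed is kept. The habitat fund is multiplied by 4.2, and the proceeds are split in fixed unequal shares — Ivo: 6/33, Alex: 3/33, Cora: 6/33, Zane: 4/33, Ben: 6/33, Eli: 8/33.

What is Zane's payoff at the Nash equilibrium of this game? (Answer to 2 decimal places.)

12.07 dollars

Each unit j contributes comes back to j as 4.2 × (j's share), so j prefers to contribute only if that share exceeds 1/4.2 = 0.2381; otherwise keeping the unit dominates.
Eli alone (share 8/33) is above the threshold, contributing 8; the remaining 5 contribute 0. Total contributed: 8.
Zane keeps 8 and receives 4.2 × 8 × 4/33 = 4.07 from the habitat fund, for a payoff of 12.07.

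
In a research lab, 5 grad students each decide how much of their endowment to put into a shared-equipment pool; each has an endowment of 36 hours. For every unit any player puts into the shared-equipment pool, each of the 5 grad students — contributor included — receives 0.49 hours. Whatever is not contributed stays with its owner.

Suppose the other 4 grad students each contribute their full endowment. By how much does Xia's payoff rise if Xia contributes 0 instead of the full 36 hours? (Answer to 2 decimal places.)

Switching from a contribution of 36 to 0 lets Xia keep an extra 36 hours, but lowers the shared-equipment pool by 36, which costs Xia their own share of that drop: 0.49 × 36 = 17.64.
Net gain = 36 − 17.64 = 18.36. The private return per contributed unit (0.49) is below 1, so free-riding is indeed the best response regardless of what the others do.

18.36 hours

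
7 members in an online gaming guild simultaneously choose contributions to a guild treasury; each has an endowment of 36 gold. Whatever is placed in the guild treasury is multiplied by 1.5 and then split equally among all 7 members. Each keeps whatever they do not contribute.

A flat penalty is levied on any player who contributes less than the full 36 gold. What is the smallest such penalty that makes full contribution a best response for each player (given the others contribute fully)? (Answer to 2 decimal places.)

28.29 gold

Given the others contribute fully, the best deviation is to contribute 0 (any partial contribution still incurs the fine and gives up units whose private return 0.2143 is below 1).
Deviating from 36 to 0 saves 36 gold but forfeits the deviator's share of the drop in the guild treasury: 1.5/7 × 36 = 7.71.
So the deviation gain is 36 − 7.71 = 28.29, and the fine must be at least 28.29 gold to wipe it out.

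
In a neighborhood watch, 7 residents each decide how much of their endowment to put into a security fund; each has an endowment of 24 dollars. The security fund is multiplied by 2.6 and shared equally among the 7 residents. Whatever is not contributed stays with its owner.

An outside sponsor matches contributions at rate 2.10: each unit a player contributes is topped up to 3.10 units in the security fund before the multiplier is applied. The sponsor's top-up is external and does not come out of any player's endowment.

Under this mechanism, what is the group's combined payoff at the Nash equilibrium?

Under the mechanism each unit contributed yields 2.6 × 3.10 / 7 = 1.1514 back to its contributor per unit of net cost, which exceeds 1, making full contribution the dominant choice for everyone.
At the Nash equilibrium everyone contributes 24. Group total payoff = 2.6 × 3.10 × 168 = 1354.08.

1354.08 dollars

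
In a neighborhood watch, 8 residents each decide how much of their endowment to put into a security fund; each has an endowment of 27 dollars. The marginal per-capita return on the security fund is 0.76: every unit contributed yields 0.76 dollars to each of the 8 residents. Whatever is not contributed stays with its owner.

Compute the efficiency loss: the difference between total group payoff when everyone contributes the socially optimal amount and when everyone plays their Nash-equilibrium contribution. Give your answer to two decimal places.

The private return per contributed unit is 0.76 < 1, so contributing 0 is dominant for every player. At the Nash equilibrium everyone keeps their 27, and the group total is 8 × 27 = 216.
Each contributed unit returns 6.080 to the group as a whole (0.76 to each of 8 players), which exceeds 1, so the social optimum is full contribution: group total = 6.080 × 216 = 1313.28.
Efficiency loss = 1313.28 − 216 = 1097.28.

1097.28 dollars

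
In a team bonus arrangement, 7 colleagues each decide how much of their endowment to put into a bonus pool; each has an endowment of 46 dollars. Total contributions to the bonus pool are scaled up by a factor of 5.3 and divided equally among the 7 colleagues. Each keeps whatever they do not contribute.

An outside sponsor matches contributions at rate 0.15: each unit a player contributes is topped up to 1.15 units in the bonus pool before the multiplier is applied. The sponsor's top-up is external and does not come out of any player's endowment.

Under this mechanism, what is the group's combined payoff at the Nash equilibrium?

322.00 dollars

The effective private return is 5.3 × 1.15 / 7 = 0.8707, which is still under 1, so the mechanism doesn't change anyone's dominant strategy: zero contribution.
At the Nash equilibrium no one contributes; group total payoff = 7 × 46 = 322.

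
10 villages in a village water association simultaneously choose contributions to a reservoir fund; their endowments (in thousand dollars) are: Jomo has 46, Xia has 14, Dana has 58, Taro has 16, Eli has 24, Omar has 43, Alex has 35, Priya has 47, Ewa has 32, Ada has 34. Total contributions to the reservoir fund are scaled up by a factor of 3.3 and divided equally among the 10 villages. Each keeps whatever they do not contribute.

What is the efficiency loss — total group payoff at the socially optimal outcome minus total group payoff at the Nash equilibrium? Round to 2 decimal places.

802.70 thousand dollars

The private return per contributed unit is 3.3/10 = 0.3300 < 1 for every player regardless of endowment, so the Nash equilibrium is zero contribution and the group total is Σ E_j = 46 + 14 + 58 + 16 + 24 + 43 + 35 + 47 + 32 + 34 = 349.
Each contributed unit returns 3.300 to the group, so the social optimum is full contribution by everyone: group total = 3.300 × 349 = 1151.70.
Efficiency loss = (3.300 − 1) × 349 = 802.70.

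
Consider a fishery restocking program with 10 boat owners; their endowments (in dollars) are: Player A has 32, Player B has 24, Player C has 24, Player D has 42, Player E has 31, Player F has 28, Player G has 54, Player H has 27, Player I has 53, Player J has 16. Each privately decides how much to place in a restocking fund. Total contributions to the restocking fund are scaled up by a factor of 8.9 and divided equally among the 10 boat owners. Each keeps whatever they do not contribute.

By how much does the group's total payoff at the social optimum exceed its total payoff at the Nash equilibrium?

The private return per contributed unit is 8.9/10 = 0.8900 < 1 for every player regardless of endowment, so the Nash equilibrium is zero contribution and the group total is Σ E_j = 32 + 24 + 24 + 42 + 31 + 28 + 54 + 27 + 53 + 16 = 331.
Each contributed unit returns 8.900 to the group, so the social optimum is full contribution by everyone: group total = 8.900 × 331 = 2945.90.
Efficiency loss = (8.900 − 1) × 331 = 2614.90.

2614.90 dollars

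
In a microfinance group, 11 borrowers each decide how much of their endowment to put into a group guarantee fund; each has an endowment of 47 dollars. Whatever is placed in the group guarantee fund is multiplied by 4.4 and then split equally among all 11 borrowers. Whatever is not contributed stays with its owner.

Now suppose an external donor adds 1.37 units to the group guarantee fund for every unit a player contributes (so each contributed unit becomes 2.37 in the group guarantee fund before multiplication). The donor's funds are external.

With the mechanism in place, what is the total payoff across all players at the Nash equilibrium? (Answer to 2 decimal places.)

517.00 dollars

The effective private return is 4.4 × 2.37 / 11 = 0.9480, which is still under 1, so the mechanism doesn't change anyone's dominant strategy: zero contribution.
Everyone keeps their endowment and the group total is 11 × 47 = 517.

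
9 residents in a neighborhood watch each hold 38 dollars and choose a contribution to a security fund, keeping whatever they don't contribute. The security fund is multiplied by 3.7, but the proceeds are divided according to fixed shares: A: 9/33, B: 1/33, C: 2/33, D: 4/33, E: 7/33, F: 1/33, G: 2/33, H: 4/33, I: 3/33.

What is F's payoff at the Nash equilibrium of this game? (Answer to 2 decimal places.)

42.26 dollars

Player j's private return per contributed unit is 3.7 × (j's share). Contributing is weakly dominant for j when that share is at least 1/3.7 = 0.2703, and contributing 0 is dominant otherwise.
A alone (share 9/33) is above the threshold, contributing 38; the remaining 8 contribute 0. Total contributed: 38.
F keeps 38 and receives 3.7 × 38 × 1/33 = 4.26 from the security fund, for a payoff of 42.26.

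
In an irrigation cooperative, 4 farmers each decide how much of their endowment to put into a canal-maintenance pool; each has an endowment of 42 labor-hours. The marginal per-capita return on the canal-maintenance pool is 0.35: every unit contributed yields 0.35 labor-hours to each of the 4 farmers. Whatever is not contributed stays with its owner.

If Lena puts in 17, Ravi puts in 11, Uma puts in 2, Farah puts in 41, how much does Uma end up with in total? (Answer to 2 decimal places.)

64.85 labor-hours

Total contributed: 17 + 11 + 2 + 41 = 71.
Each receives 0.35 × 71 = 24.85 from the canal-maintenance pool.
Uma keeps 42 − 2 = 40, so Uma's payoff is 40 + 24.85 = 64.85.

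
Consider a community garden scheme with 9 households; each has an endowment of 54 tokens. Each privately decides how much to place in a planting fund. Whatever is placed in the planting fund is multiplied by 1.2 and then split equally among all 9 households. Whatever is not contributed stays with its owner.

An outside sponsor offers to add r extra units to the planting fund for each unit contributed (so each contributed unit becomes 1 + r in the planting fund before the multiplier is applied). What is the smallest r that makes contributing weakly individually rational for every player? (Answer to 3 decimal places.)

With matching at rate r, one contributed unit becomes (1 + r) in the planting fund and returns 1.2 × (1 + r) / 9 to the contributor.
Setting this equal to 1: 1 + r = 9/1.2 = 7.5000.
So the minimum matching rate is r = 7.5000 − 1 = 6.500.

6.500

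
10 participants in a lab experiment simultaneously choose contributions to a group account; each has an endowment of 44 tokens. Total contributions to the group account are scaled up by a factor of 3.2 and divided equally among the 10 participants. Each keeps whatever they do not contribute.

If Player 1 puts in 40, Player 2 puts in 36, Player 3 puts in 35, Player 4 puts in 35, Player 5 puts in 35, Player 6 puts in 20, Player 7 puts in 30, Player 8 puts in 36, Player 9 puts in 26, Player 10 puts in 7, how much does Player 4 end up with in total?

105.00 tokens

Total contributed: 40 + 36 + 35 + 35 + 35 + 20 + 30 + 36 + 26 + 7 = 300.
Each receives 3.2 × 300 / 10 = 96.00 from the group account.
Player 4 keeps 44 − 35 = 9, so Player 4's payoff is 9 + 96.00 = 105.00.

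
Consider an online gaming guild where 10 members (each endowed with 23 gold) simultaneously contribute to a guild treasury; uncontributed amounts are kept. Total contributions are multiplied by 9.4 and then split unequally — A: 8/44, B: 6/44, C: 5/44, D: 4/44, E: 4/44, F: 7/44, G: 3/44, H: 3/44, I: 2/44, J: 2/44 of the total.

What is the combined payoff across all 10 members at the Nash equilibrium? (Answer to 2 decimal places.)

1002.80 gold

Each unit j contributes comes back to j as 9.4 × (j's share), so j prefers to contribute only if that share exceeds 1/9.4 = 0.1064; otherwise keeping the unit dominates.
A, B, C and F are above the threshold, contributing 23 each; the remaining 6 contribute 0. Total contributed: 92.
The guild treasury pays out 9.4 × 92 = 864.80 in total (split across the unequal shares, but the aggregate is all that matters for the group sum).
The 6 free-riders keep 23 each, adding 138. Group total = 138 + 864.80 = 1002.80.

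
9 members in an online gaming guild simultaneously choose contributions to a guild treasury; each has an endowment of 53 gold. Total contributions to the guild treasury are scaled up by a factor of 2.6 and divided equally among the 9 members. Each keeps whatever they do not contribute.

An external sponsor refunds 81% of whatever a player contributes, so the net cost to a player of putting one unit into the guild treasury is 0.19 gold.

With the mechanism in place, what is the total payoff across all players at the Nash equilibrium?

With the mechanism, a contributed unit returns (2.6/9) / 0.19 = 1.5205 per unit of net cost to the contributor — now above 1 — so contributing fully is weakly dominant for every player.
So the Nash equilibrium is full contribution by all 9; the group earns 9 × (53 × 0.81 + 2.6 × 53) = 1626.57.

1626.57 gold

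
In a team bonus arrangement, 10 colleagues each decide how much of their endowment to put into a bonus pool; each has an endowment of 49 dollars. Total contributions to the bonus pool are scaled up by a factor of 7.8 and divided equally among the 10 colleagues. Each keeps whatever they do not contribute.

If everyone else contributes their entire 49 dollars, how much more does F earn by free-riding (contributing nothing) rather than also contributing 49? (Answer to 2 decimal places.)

10.78 dollars

Switching from a contribution of 49 to 0 lets F keep an extra 49 dollars, but lowers the bonus pool by 49, which costs F their own share of that drop: 7.8/10 × 49 = 38.22.
Net gain = 49 − 38.22 = 10.78. The private return per contributed unit (0.7800) is below 1, so free-riding is indeed the best response regardless of what the others do.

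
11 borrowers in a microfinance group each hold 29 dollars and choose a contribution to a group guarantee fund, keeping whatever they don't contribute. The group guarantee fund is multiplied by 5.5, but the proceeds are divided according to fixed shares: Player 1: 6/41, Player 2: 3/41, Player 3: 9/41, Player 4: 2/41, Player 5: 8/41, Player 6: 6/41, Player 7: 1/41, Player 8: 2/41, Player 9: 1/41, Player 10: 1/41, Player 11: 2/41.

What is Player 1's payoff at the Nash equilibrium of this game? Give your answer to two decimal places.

75.68 dollars

Player j's private return per contributed unit is 5.5 × (j's share). Contributing is weakly dominant for j when that share is at least 1/5.5 = 0.1818, and contributing 0 is dominant otherwise.
Player 3 and Player 5 clear that bar, contributing 29 each; the remaining 9 contribute 0. Total contributed: 58.
Player 1 keeps 29 and receives 5.5 × 58 × 6/41 = 46.68 from the group guarantee fund, for a payoff of 75.68.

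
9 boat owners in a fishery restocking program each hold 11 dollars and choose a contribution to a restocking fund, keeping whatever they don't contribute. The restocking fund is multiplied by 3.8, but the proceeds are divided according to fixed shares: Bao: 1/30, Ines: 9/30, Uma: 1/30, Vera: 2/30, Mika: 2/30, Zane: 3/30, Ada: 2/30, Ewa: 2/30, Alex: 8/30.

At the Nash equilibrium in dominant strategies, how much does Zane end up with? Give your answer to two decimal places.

A player with share s gets back 3.8·s per unit contributed, so full contribution is dominant for anyone with s > 1/3.8 = 0.2632 and zero contribution is dominant for anyone below.
Ines and Alex clear that bar, contributing 11 each; the remaining 7 contribute 0. Total contributed: 22.
Zane keeps 11 and receives 3.8 × 22 × 3/30 = 8.36 from the restocking fund, for a payoff of 19.36.

19.36 dollars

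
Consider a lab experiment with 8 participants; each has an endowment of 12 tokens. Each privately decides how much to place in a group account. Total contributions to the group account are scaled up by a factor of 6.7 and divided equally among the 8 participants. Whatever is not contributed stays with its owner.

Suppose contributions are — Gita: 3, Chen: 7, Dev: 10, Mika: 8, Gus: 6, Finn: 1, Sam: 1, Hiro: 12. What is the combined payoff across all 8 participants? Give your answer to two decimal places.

Total contributed: 3 + 7 + 10 + 8 + 6 + 1 + 1 + 12 = 48; total kept: 8 × 12 − 48 = 48.
The group account pays out 6.7 × 48 = 321.60 in aggregate.
Group total = 48 + 321.60 = 369.60.

369.60 tokens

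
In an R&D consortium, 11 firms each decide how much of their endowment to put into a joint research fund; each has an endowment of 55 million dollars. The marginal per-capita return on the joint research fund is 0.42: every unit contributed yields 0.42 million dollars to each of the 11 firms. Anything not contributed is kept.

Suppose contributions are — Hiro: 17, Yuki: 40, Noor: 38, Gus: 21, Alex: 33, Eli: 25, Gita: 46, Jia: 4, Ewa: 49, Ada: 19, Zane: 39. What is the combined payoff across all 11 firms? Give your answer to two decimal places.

Total contributed: 17 + 40 + 38 + 21 + 33 + 25 + 46 + 4 + 49 + 19 + 39 = 331; total kept: 11 × 55 − 331 = 274.
The joint research fund pays out 0.42 × 11 × 331 = 1529.22 in aggregate.
Group total = 274 + 1529.22 = 1803.22.

1803.22 million dollars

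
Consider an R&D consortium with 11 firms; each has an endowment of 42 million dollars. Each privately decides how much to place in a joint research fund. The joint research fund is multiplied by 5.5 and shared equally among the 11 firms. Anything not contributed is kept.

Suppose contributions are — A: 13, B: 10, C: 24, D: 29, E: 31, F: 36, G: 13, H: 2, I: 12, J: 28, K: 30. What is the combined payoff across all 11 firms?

1488.00 million dollars

Total contributed: 13 + 10 + 24 + 29 + 31 + 36 + 13 + 2 + 12 + 28 + 30 = 228; total kept: 11 × 42 − 228 = 234.
The joint research fund pays out 5.5 × 228 = 1254.00 in aggregate.
Group total = 234 + 1254.00 = 1488.00.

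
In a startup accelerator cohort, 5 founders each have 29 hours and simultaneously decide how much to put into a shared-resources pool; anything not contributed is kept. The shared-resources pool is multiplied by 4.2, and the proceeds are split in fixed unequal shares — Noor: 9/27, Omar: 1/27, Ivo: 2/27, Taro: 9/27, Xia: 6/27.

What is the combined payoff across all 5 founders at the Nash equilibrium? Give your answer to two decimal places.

Each unit j contributes comes back to j as 4.2 × (j's share), so j prefers to contribute only if that share exceeds 1/4.2 = 0.2381; otherwise keeping the unit dominates.
Noor and Taro are above the threshold, contributing 29 each; the remaining 3 contribute 0. Total contributed: 58.
The shared-resources pool pays out 4.2 × 58 = 243.60 in total (split across the unequal shares, but the aggregate is all that matters for the group sum).
The 3 free-riders keep 29 each, adding 87. Group total = 87 + 243.60 = 330.60.

330.60 hours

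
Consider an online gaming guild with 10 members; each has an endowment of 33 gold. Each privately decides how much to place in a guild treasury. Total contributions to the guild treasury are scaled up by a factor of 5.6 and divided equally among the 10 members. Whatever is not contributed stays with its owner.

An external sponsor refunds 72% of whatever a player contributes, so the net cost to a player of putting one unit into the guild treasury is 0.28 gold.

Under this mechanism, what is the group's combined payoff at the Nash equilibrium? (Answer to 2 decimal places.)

With the mechanism, a contributed unit returns (5.6/10) / 0.28 = 2.0000 per unit of net cost to the contributor — now above 1 — so contributing fully is weakly dominant for every player.
At the Nash equilibrium everyone contributes 33. Group total payoff = 10 × (33 × 0.72 + 5.6 × 33) = 2085.60.

2085.60 gold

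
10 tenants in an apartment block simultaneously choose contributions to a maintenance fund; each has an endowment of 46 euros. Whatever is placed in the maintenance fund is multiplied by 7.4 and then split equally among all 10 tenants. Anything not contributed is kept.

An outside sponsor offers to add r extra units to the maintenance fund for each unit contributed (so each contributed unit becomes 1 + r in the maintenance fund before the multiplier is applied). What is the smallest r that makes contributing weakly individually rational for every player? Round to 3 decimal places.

With matching at rate r, one contributed unit becomes (1 + r) in the maintenance fund and returns 7.4 × (1 + r) / 10 to the contributor.
Setting this equal to 1: 1 + r = 10/7.4 = 1.3514.
So the minimum matching rate is r = 1.3514 − 1 = 0.351.

0.351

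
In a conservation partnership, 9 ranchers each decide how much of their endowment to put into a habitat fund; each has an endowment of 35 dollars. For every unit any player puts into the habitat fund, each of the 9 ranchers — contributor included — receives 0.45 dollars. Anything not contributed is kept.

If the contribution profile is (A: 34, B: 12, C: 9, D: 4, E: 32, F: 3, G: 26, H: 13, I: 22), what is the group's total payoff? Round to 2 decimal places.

787.75 dollars

Total contributed: 34 + 12 + 9 + 4 + 32 + 3 + 26 + 13 + 22 = 155; total kept: 9 × 35 − 155 = 160.
The habitat fund pays out 0.45 × 9 × 155 = 627.75 in aggregate.
Group total = 160 + 627.75 = 787.75.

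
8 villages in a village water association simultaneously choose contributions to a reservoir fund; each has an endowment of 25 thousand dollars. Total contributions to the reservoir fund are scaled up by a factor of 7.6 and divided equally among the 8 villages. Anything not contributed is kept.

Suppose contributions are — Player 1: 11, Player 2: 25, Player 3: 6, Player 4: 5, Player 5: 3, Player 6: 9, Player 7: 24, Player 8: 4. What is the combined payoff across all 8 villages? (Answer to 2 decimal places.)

774.20 thousand dollars

Total contributed: 11 + 25 + 6 + 5 + 3 + 9 + 24 + 4 = 87; total kept: 8 × 25 − 87 = 113.
The reservoir fund pays out 7.6 × 87 = 661.20 in aggregate.
Group total = 113 + 661.20 = 774.20.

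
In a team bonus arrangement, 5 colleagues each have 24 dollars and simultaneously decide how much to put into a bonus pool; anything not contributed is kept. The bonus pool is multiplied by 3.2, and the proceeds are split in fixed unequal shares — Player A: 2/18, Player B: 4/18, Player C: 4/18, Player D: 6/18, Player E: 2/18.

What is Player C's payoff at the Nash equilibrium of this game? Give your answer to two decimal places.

A player with share s gets back 3.2·s per unit contributed, so full contribution is dominant for anyone with s > 1/3.2 = 0.3125 and zero contribution is dominant for anyone below.
Player D alone (share 6/18) is above the threshold, contributing 24; the remaining 4 contribute 0. Total contributed: 24.
Player C keeps 24 and receives 3.2 × 24 × 4/18 = 17.07 from the bonus pool, for a payoff of 41.07.

41.07 dollars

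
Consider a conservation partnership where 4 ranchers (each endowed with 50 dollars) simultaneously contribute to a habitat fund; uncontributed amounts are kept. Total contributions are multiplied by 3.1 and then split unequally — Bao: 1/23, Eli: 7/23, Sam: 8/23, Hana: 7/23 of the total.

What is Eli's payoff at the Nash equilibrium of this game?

97.17 dollars

For player j, contributing a unit is worthwhile iff 3.1 × (j's share) ≥ 1, i.e. iff j's share is at least 0.3226.
The only share above 0.3226 is Sam's 8/23, contributing 50; the remaining 3 contribute 0. Total contributed: 50.
Eli keeps 50 and receives 3.1 × 50 × 7/23 = 47.17 from the habitat fund, for a payoff of 97.17.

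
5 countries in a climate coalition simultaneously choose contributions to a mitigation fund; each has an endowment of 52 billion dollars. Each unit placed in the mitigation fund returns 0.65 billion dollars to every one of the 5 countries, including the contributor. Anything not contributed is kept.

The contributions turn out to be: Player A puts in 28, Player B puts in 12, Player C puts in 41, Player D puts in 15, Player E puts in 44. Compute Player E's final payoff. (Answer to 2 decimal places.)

Total contributed: 28 + 12 + 41 + 15 + 44 = 140.
Each receives 0.65 × 140 = 91.00 from the mitigation fund.
Player E keeps 52 − 44 = 8, so Player E's payoff is 8 + 91.00 = 99.00.

99.00 billion dollars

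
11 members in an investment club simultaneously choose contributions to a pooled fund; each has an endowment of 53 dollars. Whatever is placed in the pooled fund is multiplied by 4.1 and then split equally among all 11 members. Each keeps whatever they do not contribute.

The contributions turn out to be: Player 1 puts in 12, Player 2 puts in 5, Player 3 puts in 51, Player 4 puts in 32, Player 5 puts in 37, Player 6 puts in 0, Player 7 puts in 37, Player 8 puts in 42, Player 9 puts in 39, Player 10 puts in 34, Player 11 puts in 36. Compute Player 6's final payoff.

Total contributed: 12 + 5 + 51 + 32 + 37 + 0 + 37 + 42 + 39 + 34 + 36 = 325.
Each receives 4.1 × 325 / 11 = 121.14 from the pooled fund.
Player 6 keeps 53 − 0 = 53, so Player 6's payoff is 53 + 121.14 = 174.14.

174.14 dollars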